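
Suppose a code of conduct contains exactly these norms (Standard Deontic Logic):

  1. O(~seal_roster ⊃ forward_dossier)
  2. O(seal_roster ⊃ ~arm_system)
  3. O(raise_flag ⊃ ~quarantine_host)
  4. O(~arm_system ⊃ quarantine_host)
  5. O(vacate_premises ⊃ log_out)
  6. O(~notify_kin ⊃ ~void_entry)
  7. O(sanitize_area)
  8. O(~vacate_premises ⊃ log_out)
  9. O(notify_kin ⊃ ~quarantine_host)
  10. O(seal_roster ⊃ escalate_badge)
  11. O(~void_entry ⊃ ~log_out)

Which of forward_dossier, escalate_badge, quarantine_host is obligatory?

forward_dossier

By case analysis on vacate_premises: premise 5 gives O(vacate_premises ⊃ log_out) and premise 8 gives O(~vacate_premises ⊃ log_out), so O(log_out) either way.
Premise 11, O(~void_entry ⊃ ~log_out), contraposes to O(log_out ⊃ void_entry); with O(log_out) we get O(void_entry).
The contrapositive of premise 6 (O(~notify_kin ⊃ ~void_entry)) is O(void_entry ⊃ notify_kin), and O(void_entry) is already established, so O(notify_kin).
Premise 9 is O(notify_kin ⊃ ~quarantine_host); since O(notify_kin), deontic closure gives O(~quarantine_host).
Premise 4 is O(~arm_system ⊃ quarantine_host); contrapositively O(~quarantine_host ⊃ arm_system). Since O(~quarantine_host) holds, K gives O(arm_system).
Premise 2, O(seal_roster ⊃ ~arm_system), contraposes to O(arm_system ⊃ ~seal_roster); with O(arm_system) we get O(~seal_roster).
From O(~seal_roster) and premise 1, O(~seal_roster ⊃ forward_dossier), we obtain O(forward_dossier).
So O(forward_dossier) holds — forward_dossier is obligatory. None of the other listed options is made obligatory by any chain of premises.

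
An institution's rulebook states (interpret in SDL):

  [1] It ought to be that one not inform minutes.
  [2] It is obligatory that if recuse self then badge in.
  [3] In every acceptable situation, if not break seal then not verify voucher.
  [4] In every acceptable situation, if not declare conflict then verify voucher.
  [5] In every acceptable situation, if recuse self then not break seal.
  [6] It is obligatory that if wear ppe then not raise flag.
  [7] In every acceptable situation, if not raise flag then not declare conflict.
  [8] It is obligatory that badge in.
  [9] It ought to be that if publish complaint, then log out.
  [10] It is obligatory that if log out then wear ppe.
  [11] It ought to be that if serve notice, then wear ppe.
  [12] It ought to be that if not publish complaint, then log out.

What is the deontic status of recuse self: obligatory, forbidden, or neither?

Forbidden

By case analysis on ¬publish_complaint: premise 12 gives O(¬publish_complaint → log_out) and premise 9 gives O(publish_complaint → log_out), so O(log_out) either way.
Applying K to premise 10 (O(log_out → wear_ppe)) and O(log_out) yields O(wear_ppe).
Applying K to premise 6 (O(wear_ppe → ¬raise_flag)) and O(wear_ppe) yields O(¬raise_flag).
Applying K to premise 7 (O(¬raise_flag → ¬declare_conflict)) and O(¬raise_flag) yields O(¬declare_conflict).
With premise 4, O(¬declare_conflict → verify_voucher), the K-axiom yields O(verify_voucher).
Premise 3 is O(¬break_seal → ¬verify_voucher); contrapositively O(verify_voucher → break_seal). Since O(verify_voucher) holds, K gives O(break_seal).
Premise 5, O(recuse_self → ¬break_seal), contraposes to O(break_seal → ¬recuse_self); with O(break_seal) we get O(¬recuse_self).
Premises 1, 2, 8, 11 do not contribute to this derivation.
Thus O(¬recuse_self), which is F(recuse_self): recuse_self is forbidden.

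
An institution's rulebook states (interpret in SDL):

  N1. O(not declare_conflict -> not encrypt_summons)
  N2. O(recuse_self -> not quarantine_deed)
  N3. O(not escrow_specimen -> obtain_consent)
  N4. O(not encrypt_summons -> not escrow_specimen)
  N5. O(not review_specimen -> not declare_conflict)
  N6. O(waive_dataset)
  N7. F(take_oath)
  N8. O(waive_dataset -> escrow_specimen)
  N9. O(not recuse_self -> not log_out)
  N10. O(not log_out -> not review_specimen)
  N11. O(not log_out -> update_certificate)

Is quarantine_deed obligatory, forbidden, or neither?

Forbidden

Premise 6 gives O(waive_dataset).
Applying K to premise 8 (O(waive_dataset -> escrow_specimen)) and O(waive_dataset) yields O(escrow_specimen).
The contrapositive of premise 4 (O(not encrypt_summons -> not escrow_specimen)) is O(escrow_specimen -> encrypt_summons), and O(escrow_specimen) is already established, so O(encrypt_summons).
Premise 1, O(not declare_conflict -> not encrypt_summons), contraposes to O(encrypt_summons -> declare_conflict); with O(encrypt_summons) we get O(declare_conflict).
The contrapositive of premise 5 (O(not review_specimen -> not declare_conflict)) is O(declare_conflict -> review_specimen), and O(declare_conflict) is already established, so O(review_specimen).
Premise 10 is O(not log_out -> not review_specimen); contrapositively O(review_specimen -> log_out). Since O(review_specimen) holds, K gives O(log_out).
The contrapositive of premise 9 (O(not recuse_self -> not log_out)) is O(log_out -> recuse_self), and O(log_out) is already established, so O(recuse_self).
Applying K to premise 2 (O(recuse_self -> not quarantine_deed)) and O(recuse_self) yields O(not quarantine_deed).
Premises 3, 7, 11 do not contribute to this derivation.
Thus O(not quarantine_deed), which is F(quarantine_deed): quarantine_deed is forbidden.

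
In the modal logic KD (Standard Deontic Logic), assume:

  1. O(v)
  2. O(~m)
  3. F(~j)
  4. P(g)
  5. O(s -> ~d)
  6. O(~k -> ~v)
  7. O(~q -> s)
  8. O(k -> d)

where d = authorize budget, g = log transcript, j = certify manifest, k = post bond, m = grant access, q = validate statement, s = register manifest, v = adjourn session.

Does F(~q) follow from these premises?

Premise 1 gives O(v).
The contrapositive of premise 6 (O(~k -> ~v)) is O(v -> k), and O(v) is already established, so O(k).
Applying K to premise 8 (O(k -> d)) and O(k) yields O(d).
The contrapositive of premise 5 (O(s -> ~d)) is O(d -> ~s), and O(d) is already established, so O(~s).
The contrapositive of premise 7 (O(~q -> s)) is O(~s -> q), and O(~s) is already established, so O(q).
Premises 2, 3, 4 do not contribute to this derivation.
So O(q) holds, i.e. F(~q). The claim follows.

Yes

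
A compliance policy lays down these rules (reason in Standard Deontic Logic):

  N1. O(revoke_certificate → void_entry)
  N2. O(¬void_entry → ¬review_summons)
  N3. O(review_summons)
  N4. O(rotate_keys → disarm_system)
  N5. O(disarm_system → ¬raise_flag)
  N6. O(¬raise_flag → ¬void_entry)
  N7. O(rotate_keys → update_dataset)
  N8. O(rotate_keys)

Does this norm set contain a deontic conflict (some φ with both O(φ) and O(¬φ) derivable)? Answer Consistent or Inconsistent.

Inconsistent

Premise 3 gives O(review_summons).
The contrapositive of premise 2 (O(¬void_entry → ¬review_summons)) is O(review_summons → void_entry), and O(review_summons) is already established, so O(void_entry).
The contrapositive of premise 6 (O(¬raise_flag → ¬void_entry)) is O(void_entry → raise_flag), and O(void_entry) is already established, so O(raise_flag).
The contrapositive of premise 5 (O(disarm_system → ¬raise_flag)) is O(raise_flag → ¬disarm_system), and O(raise_flag) is already established, so O(¬disarm_system).
Premise 4, O(rotate_keys → disarm_system), contraposes to O(¬disarm_system → ¬rotate_keys); with O(¬disarm_system) we get O(¬rotate_keys).
Yet premise 8 states O(rotate_keys).
We now have both O(¬rotate_keys) and O(rotate_keys) — rotate_keys is simultaneously obligatory and forbidden, violating the D-axiom.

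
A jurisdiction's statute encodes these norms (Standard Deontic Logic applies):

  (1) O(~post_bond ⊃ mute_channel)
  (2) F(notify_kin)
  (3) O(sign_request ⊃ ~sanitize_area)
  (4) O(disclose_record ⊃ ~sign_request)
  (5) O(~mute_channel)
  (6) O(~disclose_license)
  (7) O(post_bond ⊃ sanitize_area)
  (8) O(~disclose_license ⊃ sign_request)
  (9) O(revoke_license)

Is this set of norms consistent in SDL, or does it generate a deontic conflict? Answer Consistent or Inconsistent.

Premise 5 states O(~mute_channel) outright.
The contrapositive of premise 1 (O(~post_bond ⊃ mute_channel)) is O(~mute_channel ⊃ post_bond), and O(~mute_channel) is already established, so O(post_bond).
With premise 7, O(post_bond ⊃ sanitize_area), the K-axiom yields O(sanitize_area).
Premise 3 is O(sign_request ⊃ ~sanitize_area); contrapositively O(sanitize_area ⊃ ~sign_request). Since O(sanitize_area) holds, K gives O(~sign_request).
Premise 8, O(~disclose_license ⊃ sign_request), contraposes to O(~sign_request ⊃ disclose_license); with O(~sign_request) we get O(disclose_license).
However, premise 6 gives O(~disclose_license).
We now have both O(disclose_license) and O(~disclose_license) — disclose_license is simultaneously obligatory and forbidden, violating the D-axiom.

Inconsistent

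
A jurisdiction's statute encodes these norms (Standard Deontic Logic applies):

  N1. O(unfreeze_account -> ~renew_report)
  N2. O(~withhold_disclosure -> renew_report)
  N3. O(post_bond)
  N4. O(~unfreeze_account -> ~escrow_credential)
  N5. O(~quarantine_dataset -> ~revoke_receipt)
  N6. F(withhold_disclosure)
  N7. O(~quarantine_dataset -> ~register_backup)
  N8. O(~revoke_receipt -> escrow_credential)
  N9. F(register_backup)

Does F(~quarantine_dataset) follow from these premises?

Premise 6, F(withhold_disclosure), is equivalent to O(~withhold_disclosure).
From O(~withhold_disclosure) and premise 2, O(~withhold_disclosure -> renew_report), we obtain O(renew_report).
Premise 1, O(unfreeze_account -> ~renew_report), contraposes to O(renew_report -> ~unfreeze_account); with O(renew_report) we get O(~unfreeze_account).
From O(~unfreeze_account) and premise 4, O(~unfreeze_account -> ~escrow_credential), we obtain O(~escrow_credential).
Premise 8 is O(~revoke_receipt -> escrow_credential); contrapositively O(~escrow_credential -> revoke_receipt). Since O(~escrow_credential) holds, K gives O(revoke_receipt).
Premise 5, O(~quarantine_dataset -> ~revoke_receipt), contraposes to O(revoke_receipt -> quarantine_dataset); with O(revoke_receipt) we get O(quarantine_dataset).
Premises 3, 7, 9 do not contribute to this derivation.
So O(quarantine_dataset) holds, i.e. F(~quarantine_dataset). The claim follows.

Yes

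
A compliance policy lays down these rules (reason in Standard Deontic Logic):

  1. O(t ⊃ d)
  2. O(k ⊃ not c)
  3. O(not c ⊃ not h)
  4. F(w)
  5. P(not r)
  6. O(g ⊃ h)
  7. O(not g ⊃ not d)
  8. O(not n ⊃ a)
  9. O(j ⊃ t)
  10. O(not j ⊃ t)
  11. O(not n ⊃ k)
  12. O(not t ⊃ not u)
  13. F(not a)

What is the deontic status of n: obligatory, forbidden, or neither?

Obligatory

Premises 9 and 10 are O(j ⊃ t) and O(not j ⊃ t); every ideal world satisfies j or not j, so in either case t holds — hence O(t).
Premise 1 is O(t ⊃ d); since O(t), deontic closure gives O(d).
The contrapositive of premise 7 (O(not g ⊃ not d)) is O(d ⊃ g), and O(d) is already established, so O(g).
With premise 6, O(g ⊃ h), the K-axiom yields O(h).
The contrapositive of premise 3 (O(not c ⊃ not h)) is O(h ⊃ c), and O(h) is already established, so O(c).
The contrapositive of premise 2 (O(k ⊃ not c)) is O(c ⊃ not k), and O(c) is already established, so O(not k).
Premise 11 is O(not n ⊃ k); contrapositively O(not k ⊃ n). Since O(not k) holds, K gives O(n).
Premises 4, 5, 8, 12, 13 do not contribute to this derivation.
Hence n is obligatory.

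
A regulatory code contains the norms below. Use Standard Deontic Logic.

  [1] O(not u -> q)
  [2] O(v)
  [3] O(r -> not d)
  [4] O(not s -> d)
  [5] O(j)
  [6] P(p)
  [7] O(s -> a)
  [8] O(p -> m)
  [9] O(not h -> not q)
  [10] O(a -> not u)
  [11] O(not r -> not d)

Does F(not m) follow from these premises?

Premise 8 is O(p -> m), but O(p) is not derivable from the premises (the permission P(p) asserts only not O(not p), not O(p)), so it does not yield O(m).
No other premise forces O(m). An ideal world satisfying every premise can still have not m true, so F(not m) is not derivable.

No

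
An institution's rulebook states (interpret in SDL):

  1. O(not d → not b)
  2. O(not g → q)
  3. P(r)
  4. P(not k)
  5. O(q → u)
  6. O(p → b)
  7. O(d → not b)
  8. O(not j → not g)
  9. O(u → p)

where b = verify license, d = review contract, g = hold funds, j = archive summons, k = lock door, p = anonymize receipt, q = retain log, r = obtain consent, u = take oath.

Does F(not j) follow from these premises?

Yes

Premises 7 and 1 cover both cases: O(d → not b) and O(not d → not b). Since d ∨ not d is a tautology, O(not b) follows.
Premise 6, O(p → b), contraposes to O(not b → not p); with O(not b) we get O(not p).
Premise 9 is O(u → p); contrapositively O(not p → not u). Since O(not p) holds, K gives O(not u).
Premise 5 is O(q → u); contrapositively O(not u → not q). Since O(not u) holds, K gives O(not q).
Premise 2 is O(not g → q); contrapositively O(not q → g). Since O(not q) holds, K gives O(g).
Premise 8, O(not j → not g), contraposes to O(g → j); with O(g) we get O(j).
Premises 3, 4 do not contribute to this derivation.
So O(j) holds, i.e. F(not j). The claim follows.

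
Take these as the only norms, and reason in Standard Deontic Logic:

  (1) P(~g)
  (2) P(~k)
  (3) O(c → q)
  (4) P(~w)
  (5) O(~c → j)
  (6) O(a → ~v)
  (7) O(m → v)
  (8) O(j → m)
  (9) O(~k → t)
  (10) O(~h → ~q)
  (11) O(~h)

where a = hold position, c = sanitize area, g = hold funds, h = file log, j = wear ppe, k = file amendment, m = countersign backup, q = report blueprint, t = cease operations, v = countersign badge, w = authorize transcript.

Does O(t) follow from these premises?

No

Premise 9 is O(~k → t), but O(~k) is not derivable from the premises (the permission P(~k) asserts only ~O(k), not O(~k)), so it does not yield O(t).
No other premise forces O(t). An ideal world satisfying every premise can still have t false, so O(t) is not derivable.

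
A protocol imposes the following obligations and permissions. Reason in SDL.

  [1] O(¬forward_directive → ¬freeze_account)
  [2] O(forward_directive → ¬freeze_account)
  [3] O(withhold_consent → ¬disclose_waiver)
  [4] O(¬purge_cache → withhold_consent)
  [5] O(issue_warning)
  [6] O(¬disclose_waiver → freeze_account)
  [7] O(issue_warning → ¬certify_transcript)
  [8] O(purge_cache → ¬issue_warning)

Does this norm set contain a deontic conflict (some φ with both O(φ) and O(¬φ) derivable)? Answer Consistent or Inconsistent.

Inconsistent

Premises 2 and 1 are O(forward_directive → ¬freeze_account) and O(¬forward_directive → ¬freeze_account); every ideal world satisfies forward_directive or ¬forward_directive, so in either case ¬freeze_account holds — hence O(¬freeze_account).
The contrapositive of premise 6 (O(¬disclose_waiver → freeze_account)) is O(¬freeze_account → disclose_waiver), and O(¬freeze_account) is already established, so O(disclose_waiver).
Premise 3, O(withhold_consent → ¬disclose_waiver), contraposes to O(disclose_waiver → ¬withhold_consent); with O(disclose_waiver) we get O(¬withhold_consent).
Premise 4, O(¬purge_cache → withhold_consent), contraposes to O(¬withhold_consent → purge_cache); with O(¬withhold_consent) we get O(purge_cache).
With premise 8, O(purge_cache → ¬issue_warning), the K-axiom yields O(¬issue_warning).
But premise 5 directly asserts O(issue_warning).
We now have both O(¬issue_warning) and O(issue_warning) — issue_warning is simultaneously obligatory and forbidden, violating the D-axiom.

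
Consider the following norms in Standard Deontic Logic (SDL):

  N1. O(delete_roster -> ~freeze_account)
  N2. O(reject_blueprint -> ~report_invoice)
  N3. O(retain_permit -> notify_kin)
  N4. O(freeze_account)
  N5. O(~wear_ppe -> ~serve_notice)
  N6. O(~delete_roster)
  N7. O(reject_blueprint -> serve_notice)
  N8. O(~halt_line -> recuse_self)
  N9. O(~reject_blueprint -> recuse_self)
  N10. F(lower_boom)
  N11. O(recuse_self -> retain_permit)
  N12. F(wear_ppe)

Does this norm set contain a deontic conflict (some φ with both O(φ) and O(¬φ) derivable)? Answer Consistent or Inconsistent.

Consistent

Premise 1 is O(delete_roster -> ~freeze_account), but O(delete_roster) is not derivable from the premises, so it does not yield O(~freeze_account).
So O(~freeze_account) is not derivable, and the apparent clash with O(freeze_account) does not arise.
A world satisfying every obligation exists (e.g. delete_roster=false, freeze_account=true, halt_line=false, lower_boom=false, notify_kin=true, recuse_self=true, reject_blueprint=false, report_invoice=false, retain_permit=true, serve_notice=false, wear_ppe=false); no atom is both obligatory and forbidden, so the set is consistent.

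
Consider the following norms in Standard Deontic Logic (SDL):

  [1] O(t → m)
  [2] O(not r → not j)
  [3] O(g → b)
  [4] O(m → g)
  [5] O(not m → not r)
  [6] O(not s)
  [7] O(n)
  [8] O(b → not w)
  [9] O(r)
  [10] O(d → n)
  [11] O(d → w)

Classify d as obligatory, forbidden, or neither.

Forbidden

From premise 9 we have O(r).
Premise 5, O(not m → not r), contraposes to O(r → m); with O(r) we get O(m).
From O(m) and premise 4, O(m → g), we obtain O(g).
With premise 3, O(g → b), the K-axiom yields O(b).
With premise 8, O(b → not w), the K-axiom yields O(not w).
The contrapositive of premise 11 (O(d → w)) is O(not w → not d), and O(not w) is already established, so O(not d).
Premises 1, 2, 6, 7, 10 do not contribute to this derivation.
Thus O(not d), which is F(d): d is forbidden.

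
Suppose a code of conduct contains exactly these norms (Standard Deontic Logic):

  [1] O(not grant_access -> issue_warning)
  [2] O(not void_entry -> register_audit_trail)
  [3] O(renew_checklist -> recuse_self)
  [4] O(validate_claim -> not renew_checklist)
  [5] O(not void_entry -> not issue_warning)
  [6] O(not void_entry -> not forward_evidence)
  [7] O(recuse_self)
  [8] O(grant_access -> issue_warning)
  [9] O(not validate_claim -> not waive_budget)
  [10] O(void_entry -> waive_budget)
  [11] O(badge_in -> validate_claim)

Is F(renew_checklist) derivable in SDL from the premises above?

Premises 8 and 1 cover both cases: O(grant_access -> issue_warning) and O(not grant_access -> issue_warning). Since grant_access ∨ not grant_access is a tautology, O(issue_warning) follows.
Premise 5, O(not void_entry -> not issue_warning), contraposes to O(issue_warning -> void_entry); with O(issue_warning) we get O(void_entry).
With premise 10, O(void_entry -> waive_budget), the K-axiom yields O(waive_budget).
Premise 9 is O(not validate_claim -> not waive_budget); contrapositively O(waive_budget -> validate_claim). Since O(waive_budget) holds, K gives O(validate_claim).
With premise 4, O(validate_claim -> not renew_checklist), the K-axiom yields O(not renew_checklist).
Premises 2, 3, 6, 7, 11 do not contribute to this derivation.
So O(not renew_checklist) holds, i.e. F(renew_checklist). The claim follows.

Yes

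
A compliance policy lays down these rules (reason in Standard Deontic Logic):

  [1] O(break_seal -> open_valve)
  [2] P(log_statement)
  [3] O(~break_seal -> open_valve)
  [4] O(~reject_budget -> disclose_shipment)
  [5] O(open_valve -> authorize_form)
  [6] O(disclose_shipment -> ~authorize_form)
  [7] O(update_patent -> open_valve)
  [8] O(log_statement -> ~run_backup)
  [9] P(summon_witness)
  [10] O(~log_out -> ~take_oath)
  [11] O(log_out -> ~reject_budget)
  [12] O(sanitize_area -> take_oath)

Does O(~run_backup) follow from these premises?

No

Premise 8 is O(log_statement -> ~run_backup), but O(log_statement) is not derivable from the premises (the permission P(log_statement) asserts only ~O(~log_statement), not O(log_statement)), so it does not yield O(~run_backup).
No other premise forces O(~run_backup). An ideal world satisfying every premise can still have ~run_backup false, so O(~run_backup) is not derivable.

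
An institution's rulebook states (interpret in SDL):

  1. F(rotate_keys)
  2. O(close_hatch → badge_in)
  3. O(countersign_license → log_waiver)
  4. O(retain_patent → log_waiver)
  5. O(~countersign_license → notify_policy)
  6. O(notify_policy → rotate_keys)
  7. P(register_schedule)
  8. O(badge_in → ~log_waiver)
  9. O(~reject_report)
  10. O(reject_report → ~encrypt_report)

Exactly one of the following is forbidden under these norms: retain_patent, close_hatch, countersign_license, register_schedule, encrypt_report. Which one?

close_hatch

F(rotate_keys) at premise 1 means O(~rotate_keys).
Premise 6 is O(notify_policy → rotate_keys); contrapositively O(~rotate_keys → ~notify_policy). Since O(~rotate_keys) holds, K gives O(~notify_policy).
Premise 5, O(~countersign_license → notify_policy), contraposes to O(~notify_policy → countersign_license); with O(~notify_policy) we get O(countersign_license).
With premise 3, O(countersign_license → log_waiver), the K-axiom yields O(log_waiver).
The contrapositive of premise 8 (O(badge_in → ~log_waiver)) is O(log_waiver → ~badge_in), and O(log_waiver) is already established, so O(~badge_in).
Premise 2 is O(close_hatch → badge_in); contrapositively O(~badge_in → ~close_hatch). Since O(~badge_in) holds, K gives O(~close_hatch).
So O(~close_hatch) holds, i.e. close_hatch is forbidden. None of the other listed options is forbidden under the premises.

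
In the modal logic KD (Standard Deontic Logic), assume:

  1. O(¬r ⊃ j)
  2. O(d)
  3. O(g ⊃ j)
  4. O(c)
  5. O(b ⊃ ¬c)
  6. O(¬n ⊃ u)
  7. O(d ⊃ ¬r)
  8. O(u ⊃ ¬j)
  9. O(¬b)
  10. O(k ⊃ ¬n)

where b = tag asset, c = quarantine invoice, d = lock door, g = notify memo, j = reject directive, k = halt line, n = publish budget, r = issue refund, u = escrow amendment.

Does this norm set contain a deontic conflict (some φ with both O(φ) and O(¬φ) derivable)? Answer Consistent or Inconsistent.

Premise 5 is O(b ⊃ ¬c), but O(b) is not derivable from the premises, so it does not yield O(¬c).
So O(¬c) is not derivable, and the apparent clash with O(c) does not arise.
A world satisfying every obligation exists (e.g. b=false, c=true, d=true, g=false, j=true, k=false, n=true, r=false, u=false); no atom is both obligatory and forbidden, so the set is consistent.

Consistent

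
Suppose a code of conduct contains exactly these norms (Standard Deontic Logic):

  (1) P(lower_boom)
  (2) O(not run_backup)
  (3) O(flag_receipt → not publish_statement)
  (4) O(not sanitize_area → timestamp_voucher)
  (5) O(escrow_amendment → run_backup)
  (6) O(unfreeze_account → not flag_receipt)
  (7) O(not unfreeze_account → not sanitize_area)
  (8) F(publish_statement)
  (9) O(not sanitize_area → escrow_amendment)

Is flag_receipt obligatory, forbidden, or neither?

From premise 2 we have O(not run_backup).
Premise 5, O(escrow_amendment → run_backup), contraposes to O(not run_backup → not escrow_amendment); with O(not run_backup) we get O(not escrow_amendment).
Premise 9 is O(not sanitize_area → escrow_amendment); contrapositively O(not escrow_amendment → sanitize_area). Since O(not escrow_amendment) holds, K gives O(sanitize_area).
The contrapositive of premise 7 (O(not unfreeze_account → not sanitize_area)) is O(sanitize_area → unfreeze_account), and O(sanitize_area) is already established, so O(unfreeze_account).
Applying K to premise 6 (O(unfreeze_account → not flag_receipt)) and O(unfreeze_account) yields O(not flag_receipt).
Premises 1, 3, 4, 8 do not contribute to this derivation.
Thus O(not flag_receipt), which is F(flag_receipt): flag_receipt is forbidden.

Forbidden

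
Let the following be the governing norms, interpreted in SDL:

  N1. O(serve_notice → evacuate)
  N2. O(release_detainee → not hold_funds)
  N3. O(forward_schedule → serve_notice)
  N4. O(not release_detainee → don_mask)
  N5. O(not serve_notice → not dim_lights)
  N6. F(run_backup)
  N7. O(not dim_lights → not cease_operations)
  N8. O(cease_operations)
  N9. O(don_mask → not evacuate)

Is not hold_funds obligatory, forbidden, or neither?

Obligatory

Premise 8 states O(cease_operations) outright.
The contrapositive of premise 7 (O(not dim_lights → not cease_operations)) is O(cease_operations → dim_lights), and O(cease_operations) is already established, so O(dim_lights).
Premise 5, O(not serve_notice → not dim_lights), contraposes to O(dim_lights → serve_notice); with O(dim_lights) we get O(serve_notice).
Applying K to premise 1 (O(serve_notice → evacuate)) and O(serve_notice) yields O(evacuate).
The contrapositive of premise 9 (O(don_mask → not evacuate)) is O(evacuate → not don_mask), and O(evacuate) is already established, so O(not don_mask).
Premise 4 is O(not release_detainee → don_mask); contrapositively O(not don_mask → release_detainee). Since O(not don_mask) holds, K gives O(release_detainee).
Applying K to premise 2 (O(release_detainee → not hold_funds)) and O(release_detainee) yields O(not hold_funds).
Premises 3, 6 do not contribute to this derivation.
Hence not hold_funds is obligatory.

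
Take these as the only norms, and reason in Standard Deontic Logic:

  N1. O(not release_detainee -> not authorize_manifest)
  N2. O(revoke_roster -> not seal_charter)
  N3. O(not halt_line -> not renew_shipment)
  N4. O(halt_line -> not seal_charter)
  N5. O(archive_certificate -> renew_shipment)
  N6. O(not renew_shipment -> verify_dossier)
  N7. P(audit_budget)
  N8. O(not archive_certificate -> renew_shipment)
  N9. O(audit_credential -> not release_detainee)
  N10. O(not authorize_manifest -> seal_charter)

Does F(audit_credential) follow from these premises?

Premises 5 and 8 are O(archive_certificate -> renew_shipment) and O(not archive_certificate -> renew_shipment); every ideal world satisfies archive_certificate or not archive_certificate, so in either case renew_shipment holds — hence O(renew_shipment).
Premise 3, O(not halt_line -> not renew_shipment), contraposes to O(renew_shipment -> halt_line); with O(renew_shipment) we get O(halt_line).
With premise 4, O(halt_line -> not seal_charter), the K-axiom yields O(not seal_charter).
The contrapositive of premise 10 (O(not authorize_manifest -> seal_charter)) is O(not seal_charter -> authorize_manifest), and O(not seal_charter) is already established, so O(authorize_manifest).
Premise 1 is O(not release_detainee -> not authorize_manifest); contrapositively O(authorize_manifest -> release_detainee). Since O(authorize_manifest) holds, K gives O(release_detainee).
Premise 9, O(audit_credential -> not release_detainee), contraposes to O(release_detainee -> not audit_credential); with O(release_detainee) we get O(not audit_credential).
Premises 2, 6, 7 do not contribute to this derivation.
So O(not audit_credential) holds, i.e. F(audit_credential). The claim follows.

Yes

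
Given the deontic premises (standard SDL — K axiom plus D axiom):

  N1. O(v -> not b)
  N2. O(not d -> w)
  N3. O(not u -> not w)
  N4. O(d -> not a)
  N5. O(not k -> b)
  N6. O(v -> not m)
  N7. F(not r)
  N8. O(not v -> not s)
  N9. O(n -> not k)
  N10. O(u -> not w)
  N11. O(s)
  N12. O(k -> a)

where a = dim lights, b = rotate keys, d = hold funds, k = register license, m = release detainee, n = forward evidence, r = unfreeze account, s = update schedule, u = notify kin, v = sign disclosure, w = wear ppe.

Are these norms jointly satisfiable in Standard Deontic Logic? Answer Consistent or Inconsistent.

Premises 10 and 3 are O(u -> not w) and O(not u -> not w); every ideal world satisfies u or not u, so in either case not w holds — hence O(not w).
Premise 2 is O(not d -> w); contrapositively O(not w -> d). Since O(not w) holds, K gives O(d).
With premise 4, O(d -> not a), the K-axiom yields O(not a).
The contrapositive of premise 12 (O(k -> a)) is O(not a -> not k), and O(not a) is already established, so O(not k).
From O(not k) and premise 5, O(not k -> b), we obtain O(b).
Premise 1, O(v -> not b), contraposes to O(b -> not v); with O(b) we get O(not v).
From O(not v) and premise 8, O(not v -> not s), we obtain O(not s).
But premise 11 directly asserts O(s).
We now have both O(not s) and O(s) — s is simultaneously obligatory and forbidden, violating the D-axiom.

Inconsistent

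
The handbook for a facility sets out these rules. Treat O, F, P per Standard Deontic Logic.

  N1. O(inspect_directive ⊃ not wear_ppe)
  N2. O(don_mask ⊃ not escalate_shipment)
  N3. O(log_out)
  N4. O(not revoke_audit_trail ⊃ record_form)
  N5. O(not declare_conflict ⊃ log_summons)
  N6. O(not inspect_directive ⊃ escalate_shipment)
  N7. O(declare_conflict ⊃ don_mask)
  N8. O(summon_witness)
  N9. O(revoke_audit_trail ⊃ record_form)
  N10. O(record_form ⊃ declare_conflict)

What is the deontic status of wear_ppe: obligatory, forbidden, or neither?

Forbidden

By case analysis on revoke_audit_trail: premise 9 gives O(revoke_audit_trail ⊃ record_form) and premise 4 gives O(not revoke_audit_trail ⊃ record_form), so O(record_form) either way.
From O(record_form) and premise 10, O(record_form ⊃ declare_conflict), we obtain O(declare_conflict).
Applying K to premise 7 (O(declare_conflict ⊃ don_mask)) and O(declare_conflict) yields O(don_mask).
Applying K to premise 2 (O(don_mask ⊃ not escalate_shipment)) and O(don_mask) yields O(not escalate_shipment).
The contrapositive of premise 6 (O(not inspect_directive ⊃ escalate_shipment)) is O(not escalate_shipment ⊃ inspect_directive), and O(not escalate_shipment) is already established, so O(inspect_directive).
Applying K to premise 1 (O(inspect_directive ⊃ not wear_ppe)) and O(inspect_directive) yields O(not wear_ppe).
Premises 3, 5, 8 do not contribute to this derivation.
Thus O(not wear_ppe), which is F(wear_ppe): wear_ppe is forbidden.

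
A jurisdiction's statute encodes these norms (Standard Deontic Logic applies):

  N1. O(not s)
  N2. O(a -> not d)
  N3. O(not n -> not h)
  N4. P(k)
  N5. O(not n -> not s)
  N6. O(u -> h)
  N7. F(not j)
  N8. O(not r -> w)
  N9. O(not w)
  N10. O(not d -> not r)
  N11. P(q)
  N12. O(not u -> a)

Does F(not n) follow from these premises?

Premise 9 states O(not w) outright.
Premise 8 is O(not r -> w); contrapositively O(not w -> r). Since O(not w) holds, K gives O(r).
The contrapositive of premise 10 (O(not d -> not r)) is O(r -> d), and O(r) is already established, so O(d).
Premise 2 is O(a -> not d); contrapositively O(d -> not a). Since O(d) holds, K gives O(not a).
Premise 12 is O(not u -> a); contrapositively O(not a -> u). Since O(not a) holds, K gives O(u).
Premise 6 is O(u -> h); since O(u), deontic closure gives O(h).
Premise 3, O(not n -> not h), contraposes to O(h -> n); with O(h) we get O(n).
Premises 1, 4, 5, 7, 11 do not contribute to this derivation.
So O(n) holds, i.e. F(not n). The claim follows.

Yes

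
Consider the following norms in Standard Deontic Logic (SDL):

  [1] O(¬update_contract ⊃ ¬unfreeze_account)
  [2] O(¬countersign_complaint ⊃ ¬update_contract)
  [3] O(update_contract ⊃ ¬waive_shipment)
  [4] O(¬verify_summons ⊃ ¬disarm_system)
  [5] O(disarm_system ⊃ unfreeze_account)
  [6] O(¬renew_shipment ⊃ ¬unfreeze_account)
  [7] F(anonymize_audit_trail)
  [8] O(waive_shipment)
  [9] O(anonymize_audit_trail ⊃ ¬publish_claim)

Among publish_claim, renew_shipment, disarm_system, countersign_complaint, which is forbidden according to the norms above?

disarm_system

From premise 8 we have O(waive_shipment).
Premise 3, O(update_contract ⊃ ¬waive_shipment), contraposes to O(waive_shipment ⊃ ¬update_contract); with O(waive_shipment) we get O(¬update_contract).
Premise 1 is O(¬update_contract ⊃ ¬unfreeze_account); since O(¬update_contract), deontic closure gives O(¬unfreeze_account).
The contrapositive of premise 5 (O(disarm_system ⊃ unfreeze_account)) is O(¬unfreeze_account ⊃ ¬disarm_system), and O(¬unfreeze_account) is already established, so O(¬disarm_system).
So O(¬disarm_system) holds, i.e. disarm_system is forbidden. None of the other listed options is forbidden under the premises.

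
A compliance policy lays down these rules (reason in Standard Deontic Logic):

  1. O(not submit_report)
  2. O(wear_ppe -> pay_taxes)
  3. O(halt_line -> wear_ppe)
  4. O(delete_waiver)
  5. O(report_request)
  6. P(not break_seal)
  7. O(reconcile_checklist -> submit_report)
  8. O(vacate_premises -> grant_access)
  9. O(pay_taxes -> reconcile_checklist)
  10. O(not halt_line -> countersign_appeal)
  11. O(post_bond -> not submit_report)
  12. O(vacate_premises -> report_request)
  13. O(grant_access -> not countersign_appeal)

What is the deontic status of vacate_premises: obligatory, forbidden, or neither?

Premise 1 gives O(not submit_report).
Premise 7, O(reconcile_checklist -> submit_report), contraposes to O(not submit_report -> not reconcile_checklist); with O(not submit_report) we get O(not reconcile_checklist).
The contrapositive of premise 9 (O(pay_taxes -> reconcile_checklist)) is O(not reconcile_checklist -> not pay_taxes), and O(not reconcile_checklist) is already established, so O(not pay_taxes).
Premise 2, O(wear_ppe -> pay_taxes), contraposes to O(not pay_taxes -> not wear_ppe); with O(not pay_taxes) we get O(not wear_ppe).
Premise 3, O(halt_line -> wear_ppe), contraposes to O(not wear_ppe -> not halt_line); with O(not wear_ppe) we get O(not halt_line).
From O(not halt_line) and premise 10, O(not halt_line -> countersign_appeal), we obtain O(countersign_appeal).
Premise 13 is O(grant_access -> not countersign_appeal); contrapositively O(countersign_appeal -> not grant_access). Since O(countersign_appeal) holds, K gives O(not grant_access).
Premise 8 is O(vacate_premises -> grant_access); contrapositively O(not grant_access -> not vacate_premises). Since O(not grant_access) holds, K gives O(not vacate_premises).
Premises 4, 5, 6, 11, 12 do not contribute to this derivation.
Thus O(not vacate_premises), which is F(vacate_premises): vacate_premises is forbidden.

Forbidden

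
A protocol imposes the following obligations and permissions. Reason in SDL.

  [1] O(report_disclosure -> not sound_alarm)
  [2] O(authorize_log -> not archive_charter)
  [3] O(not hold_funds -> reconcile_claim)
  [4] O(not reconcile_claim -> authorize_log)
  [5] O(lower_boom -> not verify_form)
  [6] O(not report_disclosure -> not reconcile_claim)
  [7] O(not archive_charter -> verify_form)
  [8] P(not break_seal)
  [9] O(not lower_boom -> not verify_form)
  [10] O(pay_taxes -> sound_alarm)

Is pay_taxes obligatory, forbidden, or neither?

Premises 5 and 9 cover both cases: O(lower_boom -> not verify_form) and O(not lower_boom -> not verify_form). Since lower_boom ∨ not lower_boom is a tautology, O(not verify_form) follows.
The contrapositive of premise 7 (O(not archive_charter -> verify_form)) is O(not verify_form -> archive_charter), and O(not verify_form) is already established, so O(archive_charter).
The contrapositive of premise 2 (O(authorize_log -> not archive_charter)) is O(archive_charter -> not authorize_log), and O(archive_charter) is already established, so O(not authorize_log).
Premise 4, O(not reconcile_claim -> authorize_log), contraposes to O(not authorize_log -> reconcile_claim); with O(not authorize_log) we get O(reconcile_claim).
Premise 6, O(not report_disclosure -> not reconcile_claim), contraposes to O(reconcile_claim -> report_disclosure); with O(reconcile_claim) we get O(report_disclosure).
Applying K to premise 1 (O(report_disclosure -> not sound_alarm)) and O(report_disclosure) yields O(not sound_alarm).
Premise 10, O(pay_taxes -> sound_alarm), contraposes to O(not sound_alarm -> not pay_taxes); with O(not sound_alarm) we get O(not pay_taxes).
Premises 3, 8 do not contribute to this derivation.
Thus O(not pay_taxes), which is F(pay_taxes): pay_taxes is forbidden.

Forbidden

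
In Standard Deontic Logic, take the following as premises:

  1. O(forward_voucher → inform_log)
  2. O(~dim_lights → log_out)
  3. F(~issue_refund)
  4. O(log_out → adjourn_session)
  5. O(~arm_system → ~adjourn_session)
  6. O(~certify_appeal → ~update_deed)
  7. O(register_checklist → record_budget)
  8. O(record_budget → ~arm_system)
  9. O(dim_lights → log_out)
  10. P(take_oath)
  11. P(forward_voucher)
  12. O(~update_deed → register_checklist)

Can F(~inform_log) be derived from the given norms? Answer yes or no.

Premise 1 is O(forward_voucher → inform_log), but O(forward_voucher) is not derivable from the premises (the permission P(forward_voucher) asserts only ~O(~forward_voucher), not O(forward_voucher)), so it does not yield O(inform_log).
No other premise forces O(inform_log). An ideal world satisfying every premise can still have ~inform_log true, so F(~inform_log) is not derivable.

No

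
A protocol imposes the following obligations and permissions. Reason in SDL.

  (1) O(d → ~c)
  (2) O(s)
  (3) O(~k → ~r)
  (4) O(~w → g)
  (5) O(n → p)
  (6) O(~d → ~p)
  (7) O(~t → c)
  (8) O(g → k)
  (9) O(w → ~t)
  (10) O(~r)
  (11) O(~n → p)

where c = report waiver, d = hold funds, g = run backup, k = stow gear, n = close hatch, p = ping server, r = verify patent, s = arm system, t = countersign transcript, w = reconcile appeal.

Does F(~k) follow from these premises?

Premises 11 and 5 cover both cases: O(~n → p) and O(n → p). Since ~n ∨ n is a tautology, O(p) follows.
The contrapositive of premise 6 (O(~d → ~p)) is O(p → d), and O(p) is already established, so O(d).
With premise 1, O(d → ~c), the K-axiom yields O(~c).
The contrapositive of premise 7 (O(~t → c)) is O(~c → t), and O(~c) is already established, so O(t).
The contrapositive of premise 9 (O(w → ~t)) is O(t → ~w), and O(t) is already established, so O(~w).
Applying K to premise 4 (O(~w → g)) and O(~w) yields O(g).
With premise 8, O(g → k), the K-axiom yields O(k).
Premises 2, 3, 10 do not contribute to this derivation.
So O(k) holds, i.e. F(~k). The claim follows.

Yes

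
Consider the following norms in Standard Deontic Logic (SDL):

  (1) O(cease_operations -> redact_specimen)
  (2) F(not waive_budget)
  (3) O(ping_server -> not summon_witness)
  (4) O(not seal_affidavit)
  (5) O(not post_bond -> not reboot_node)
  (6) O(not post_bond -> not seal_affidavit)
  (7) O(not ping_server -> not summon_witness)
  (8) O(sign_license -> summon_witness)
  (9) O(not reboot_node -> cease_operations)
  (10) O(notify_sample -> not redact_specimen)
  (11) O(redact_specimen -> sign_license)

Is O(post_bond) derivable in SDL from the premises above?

By case analysis on not ping_server: premise 7 gives O(not ping_server -> not summon_witness) and premise 3 gives O(ping_server -> not summon_witness), so O(not summon_witness) either way.
Premise 8, O(sign_license -> summon_witness), contraposes to O(not summon_witness -> not sign_license); with O(not summon_witness) we get O(not sign_license).
Premise 11 is O(redact_specimen -> sign_license); contrapositively O(not sign_license -> not redact_specimen). Since O(not sign_license) holds, K gives O(not redact_specimen).
The contrapositive of premise 1 (O(cease_operations -> redact_specimen)) is O(not redact_specimen -> not cease_operations), and O(not redact_specimen) is already established, so O(not cease_operations).
The contrapositive of premise 9 (O(not reboot_node -> cease_operations)) is O(not cease_operations -> reboot_node), and O(not cease_operations) is already established, so O(reboot_node).
Premise 5 is O(not post_bond -> not reboot_node); contrapositively O(reboot_node -> post_bond). Since O(reboot_node) holds, K gives O(post_bond).
Premises 2, 4, 6, 10 do not contribute to this derivation.
So O(post_bond) follows.

Yes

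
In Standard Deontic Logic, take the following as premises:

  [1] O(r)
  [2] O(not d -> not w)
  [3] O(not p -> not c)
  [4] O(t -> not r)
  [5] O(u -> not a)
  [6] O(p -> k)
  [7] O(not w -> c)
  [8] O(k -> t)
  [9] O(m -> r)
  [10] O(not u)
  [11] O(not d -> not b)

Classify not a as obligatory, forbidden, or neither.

Premise 5 is O(u -> not a), but O(u) is not derivable from the premises, so it does not yield O(not a).
No premise or chain of K-axiom applications forces O(not a), and none forces O(a). So not a is neither obligatory nor forbidden under these norms.

Neither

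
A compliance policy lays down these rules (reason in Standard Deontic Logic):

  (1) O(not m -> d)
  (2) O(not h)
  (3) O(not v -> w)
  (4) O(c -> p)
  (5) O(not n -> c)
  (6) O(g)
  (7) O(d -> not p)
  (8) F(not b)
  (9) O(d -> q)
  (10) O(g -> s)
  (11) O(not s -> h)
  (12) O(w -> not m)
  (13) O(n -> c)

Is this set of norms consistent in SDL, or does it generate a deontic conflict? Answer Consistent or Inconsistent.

Premise 11 is O(not s -> h), but O(not s) is not derivable from the premises, so it does not yield O(h).
So O(h) is not derivable, and the apparent clash with O(not h) does not arise.
A world satisfying every obligation exists (e.g. b=true, c=true, d=false, g=true, h=false, m=true, n=false, p=true, q=false, s=true, v=true, w=false); no atom is both obligatory and forbidden, so the set is consistent.

Consistent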